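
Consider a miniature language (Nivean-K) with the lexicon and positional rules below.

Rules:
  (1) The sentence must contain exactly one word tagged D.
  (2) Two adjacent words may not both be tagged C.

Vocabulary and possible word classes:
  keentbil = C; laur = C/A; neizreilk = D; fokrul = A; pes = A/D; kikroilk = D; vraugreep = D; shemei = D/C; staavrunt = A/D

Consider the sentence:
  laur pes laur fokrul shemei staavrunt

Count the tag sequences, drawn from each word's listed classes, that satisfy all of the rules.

12

Candidates per position — 1:laur {C,A}; 2:pes {A,D}; 3:laur {C,A}; 4:fokrul {A}; 5:shemei {D,C}; 6:staavrunt {A,D}.
There are 32 candidate sequences in total.
Checking each against the rules leaves 12 sequences.
Count = 12.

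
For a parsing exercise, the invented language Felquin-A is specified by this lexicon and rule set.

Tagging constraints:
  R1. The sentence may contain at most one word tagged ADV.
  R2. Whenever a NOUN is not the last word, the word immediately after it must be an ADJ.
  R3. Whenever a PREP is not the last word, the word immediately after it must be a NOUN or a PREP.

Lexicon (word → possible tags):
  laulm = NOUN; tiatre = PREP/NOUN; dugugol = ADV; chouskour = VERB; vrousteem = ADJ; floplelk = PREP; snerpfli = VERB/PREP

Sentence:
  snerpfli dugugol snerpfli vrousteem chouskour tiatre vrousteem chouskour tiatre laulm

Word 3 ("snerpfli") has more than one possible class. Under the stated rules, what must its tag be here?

VERB

Candidates per position — 1:snerpfli {VERB,PREP}; 2:dugugol {ADV}; 3:snerpfli {VERB,PREP}; 4:vrousteem {ADJ}; 5:chouskour {VERB}; 6:tiatre {PREP,NOUN}; 7:vrousteem {ADJ}; 8:chouskour {VERB}; 9:tiatre {PREP,NOUN}; 10:laulm {NOUN}.
Position 1: PREP is ruled out by rule 3; that leaves VERB.
Position 3: PREP is ruled out by rule 3; that leaves VERB.
Position 6: PREP is ruled out by rule 3; that leaves NOUN.
Position 9: NOUN is ruled out by rule 2; that leaves PREP.
So the tagging must be: VERB ADV VERB ADJ VERB NOUN ADJ VERB PREP NOUN.
Check: rule 1 holds; rule 2 holds; rule 3 holds.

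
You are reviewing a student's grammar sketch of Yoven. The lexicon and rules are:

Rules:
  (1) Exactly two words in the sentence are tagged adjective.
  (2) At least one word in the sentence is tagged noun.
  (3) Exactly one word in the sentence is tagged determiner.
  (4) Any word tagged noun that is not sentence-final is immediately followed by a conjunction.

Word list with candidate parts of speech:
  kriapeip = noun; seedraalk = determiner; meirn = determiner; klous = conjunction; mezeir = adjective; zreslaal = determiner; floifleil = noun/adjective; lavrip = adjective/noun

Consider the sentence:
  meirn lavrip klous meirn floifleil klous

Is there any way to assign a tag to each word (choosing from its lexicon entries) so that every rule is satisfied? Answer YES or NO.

NO

Candidates per position — 1:meirn {determiner}; 2:lavrip {adjective,noun}; 3:klous {conjunction}; 4:meirn {determiner}; 5:floifleil {noun,adjective}; 6:klous {conjunction}.
Rule 3 cannot be satisfied by any choice of tags from the lexicon.
So there is no consistent tagging.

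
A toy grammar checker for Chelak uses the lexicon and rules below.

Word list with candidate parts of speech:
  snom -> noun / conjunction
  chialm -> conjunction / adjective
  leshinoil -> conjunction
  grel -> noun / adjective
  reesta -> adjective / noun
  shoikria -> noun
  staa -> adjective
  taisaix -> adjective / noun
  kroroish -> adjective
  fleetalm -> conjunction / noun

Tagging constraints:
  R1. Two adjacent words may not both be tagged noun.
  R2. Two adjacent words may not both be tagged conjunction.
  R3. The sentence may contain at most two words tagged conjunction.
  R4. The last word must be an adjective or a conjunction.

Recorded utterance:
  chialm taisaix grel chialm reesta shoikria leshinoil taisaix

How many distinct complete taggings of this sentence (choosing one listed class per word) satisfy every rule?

9

Candidates per position — 1:chialm {conjunction,adjective}; 2:taisaix {adjective,noun}; 3:grel {noun,adjective}; 4:chialm {conjunction,adjective}; 5:reesta {adjective,noun}; 6:shoikria {noun}; 7:leshinoil {conjunction}; 8:taisaix {adjective,noun}.
There are 64 candidate sequences in total.
Checking each against the rules leaves 9 sequences.
Count = 9.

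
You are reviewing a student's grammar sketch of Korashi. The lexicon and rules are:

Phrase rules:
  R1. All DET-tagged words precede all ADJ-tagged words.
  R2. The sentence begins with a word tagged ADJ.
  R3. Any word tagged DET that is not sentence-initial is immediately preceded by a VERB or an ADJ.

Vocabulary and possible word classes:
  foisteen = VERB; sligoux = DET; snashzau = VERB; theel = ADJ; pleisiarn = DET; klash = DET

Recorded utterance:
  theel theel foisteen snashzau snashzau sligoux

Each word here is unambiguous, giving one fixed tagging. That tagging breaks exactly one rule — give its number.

1

Fixed tagging: ADJ ADJ VERB VERB VERB DET.
Rule check: R1 violated, R2 holds, R3 holds.
Only rule 1 fails.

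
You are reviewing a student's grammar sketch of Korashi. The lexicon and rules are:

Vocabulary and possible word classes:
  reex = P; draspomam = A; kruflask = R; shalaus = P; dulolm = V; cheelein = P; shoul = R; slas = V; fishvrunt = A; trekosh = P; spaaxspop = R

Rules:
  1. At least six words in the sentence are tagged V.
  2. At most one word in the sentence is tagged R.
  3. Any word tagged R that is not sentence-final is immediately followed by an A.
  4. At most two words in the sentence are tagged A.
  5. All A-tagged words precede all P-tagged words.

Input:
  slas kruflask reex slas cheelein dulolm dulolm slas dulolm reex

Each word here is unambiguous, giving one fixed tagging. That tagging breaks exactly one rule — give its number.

Fixed tagging: V R P V P V V V V P.
Checking each rule: R1 pass, R2 pass, R3 fail, R4 pass, R5 pass.
Only rule 3 fails.

3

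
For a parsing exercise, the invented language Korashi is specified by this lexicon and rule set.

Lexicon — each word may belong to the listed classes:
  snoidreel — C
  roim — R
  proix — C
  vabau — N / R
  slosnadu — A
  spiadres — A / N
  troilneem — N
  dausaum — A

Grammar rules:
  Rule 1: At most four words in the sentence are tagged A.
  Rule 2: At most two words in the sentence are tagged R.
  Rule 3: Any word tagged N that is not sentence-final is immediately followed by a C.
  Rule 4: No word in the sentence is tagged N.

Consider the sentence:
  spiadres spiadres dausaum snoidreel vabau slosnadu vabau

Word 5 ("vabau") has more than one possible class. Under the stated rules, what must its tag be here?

R

Candidates per position — 1:spiadres {A,N}; 2:spiadres {A,N}; 3:dausaum {A}; 4:snoidreel {C}; 5:vabau {N,R}; 6:slosnadu {A}; 7:vabau {N,R}.
If word 1 were N, no tagging could satisfy rule 3; so word 1 is A.
If word 2 were N, no tagging could satisfy rule 3; so word 2 is A.
If word 5 were N, no tagging could satisfy rule 3; so word 5 is R.
If word 7 were N, no tagging could satisfy rule 4; so word 7 is R.
So the tagging must be: A A A C R A R.
Rule-by-rule: rule 1 holds; rule 2 holds; rule 3 holds; rule 4 holds.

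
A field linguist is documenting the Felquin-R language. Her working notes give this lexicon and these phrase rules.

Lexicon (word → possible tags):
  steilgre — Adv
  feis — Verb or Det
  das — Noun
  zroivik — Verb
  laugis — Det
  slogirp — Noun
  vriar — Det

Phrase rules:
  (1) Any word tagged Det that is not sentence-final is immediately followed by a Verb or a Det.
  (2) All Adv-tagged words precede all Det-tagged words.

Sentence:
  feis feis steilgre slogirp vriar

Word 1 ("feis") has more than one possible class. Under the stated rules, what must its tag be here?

Verb

Candidates per position — 1:feis {Verb,Det}; 2:feis {Verb,Det}; 3:steilgre {Adv}; 4:slogirp {Noun}; 5:vriar {Det}.
Position 1: tagging it Det would leave rule 2 unsatisfiable, so it must be Verb.
Position 2: tagging it Det would leave rule 1 unsatisfiable, so it must be Verb.
The only consistent sequence is: Verb Verb Adv Noun Det.
Verifying each rule — rule 1 holds; rule 2 holds.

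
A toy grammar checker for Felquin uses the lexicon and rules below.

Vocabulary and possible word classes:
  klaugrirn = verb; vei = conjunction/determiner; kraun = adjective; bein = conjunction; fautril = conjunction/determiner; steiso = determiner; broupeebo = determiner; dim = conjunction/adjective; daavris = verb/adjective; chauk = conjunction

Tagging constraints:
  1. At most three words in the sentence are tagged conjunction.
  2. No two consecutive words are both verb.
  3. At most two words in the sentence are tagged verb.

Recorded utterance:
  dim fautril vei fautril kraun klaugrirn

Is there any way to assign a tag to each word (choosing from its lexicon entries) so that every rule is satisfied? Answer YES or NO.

Candidates per position — 1:dim {conjunction,adjective}; 2:fautril {conjunction,determiner}; 3:vei {conjunction,determiner}; 4:fautril {conjunction,determiner}; 5:kraun {adjective}; 6:klaugrirn {verb}.
One satisfying assignment: adjective determiner conjunction conjunction adjective verb.
Rule-by-rule: rule 1 satisfied; rule 2 satisfied; rule 3 satisfied.

YES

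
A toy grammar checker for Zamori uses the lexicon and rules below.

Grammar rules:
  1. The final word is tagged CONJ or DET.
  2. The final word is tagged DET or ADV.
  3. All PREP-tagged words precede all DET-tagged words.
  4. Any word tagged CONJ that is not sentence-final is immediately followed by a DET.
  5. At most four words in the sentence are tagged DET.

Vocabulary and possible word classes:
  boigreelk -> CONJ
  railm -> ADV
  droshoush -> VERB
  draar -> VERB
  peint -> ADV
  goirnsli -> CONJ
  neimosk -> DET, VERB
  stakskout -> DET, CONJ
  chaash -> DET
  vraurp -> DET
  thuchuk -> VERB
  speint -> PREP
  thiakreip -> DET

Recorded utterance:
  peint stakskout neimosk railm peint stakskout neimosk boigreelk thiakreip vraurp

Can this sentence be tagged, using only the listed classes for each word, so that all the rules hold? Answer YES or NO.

YES

Candidates per position — 1:peint {ADV}; 2:stakskout {DET,CONJ}; 3:neimosk {DET,VERB}; 4:railm {ADV}; 5:peint {ADV}; 6:stakskout {DET,CONJ}; 7:neimosk {DET,VERB}; 8:boigreelk {CONJ}; 9:thiakreip {DET}; 10:vraurp {DET}.
One satisfying assignment: ADV DET VERB ADV ADV DET VERB CONJ DET DET.
Rule-by-rule: rule 1 ok; rule 2 ok; rule 3 ok; rule 4 ok; rule 5 ok.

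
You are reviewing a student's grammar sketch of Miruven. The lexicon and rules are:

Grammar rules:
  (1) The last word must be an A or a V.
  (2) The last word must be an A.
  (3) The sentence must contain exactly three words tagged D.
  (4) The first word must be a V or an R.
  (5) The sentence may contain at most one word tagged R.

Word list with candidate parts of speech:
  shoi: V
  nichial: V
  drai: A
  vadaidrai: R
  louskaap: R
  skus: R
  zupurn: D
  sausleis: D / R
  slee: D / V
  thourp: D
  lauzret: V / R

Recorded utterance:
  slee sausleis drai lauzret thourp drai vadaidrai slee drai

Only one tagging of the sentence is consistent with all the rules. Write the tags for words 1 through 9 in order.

Candidates per position — 1:slee {D,V}; 2:sausleis {D,R}; 3:drai {A}; 4:lauzret {V,R}; 5:thourp {D}; 6:drai {A}; 7:vadaidrai {R}; 8:slee {D,V}; 9:drai {A}.
If word 1 were D, no tagging could satisfy rule 4; so word 1 is V.
If word 2 were R, no tagging could satisfy rule 3; so word 2 is D.
If word 4 were R, no tagging could satisfy rule 5; so word 4 is V.
If word 8 were V, no tagging could satisfy rule 3; so word 8 is D.
So the tagging must be: V D A V D A R D A.
Rule-by-rule: rule 1 ✓; rule 2 ✓; rule 3 ✓; rule 4 ✓; rule 5 ✓.

V D A V D A R D A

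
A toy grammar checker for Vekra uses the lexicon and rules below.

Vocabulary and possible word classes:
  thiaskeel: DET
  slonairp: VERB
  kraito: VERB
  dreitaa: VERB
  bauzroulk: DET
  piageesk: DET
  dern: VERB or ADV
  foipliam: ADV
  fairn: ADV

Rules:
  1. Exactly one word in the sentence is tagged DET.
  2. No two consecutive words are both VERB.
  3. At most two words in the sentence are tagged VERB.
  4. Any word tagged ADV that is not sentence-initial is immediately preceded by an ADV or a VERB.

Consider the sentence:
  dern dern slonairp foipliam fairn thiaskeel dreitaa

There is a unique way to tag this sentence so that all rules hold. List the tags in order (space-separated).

Candidates per position — 1:dern {VERB,ADV}; 2:dern {VERB,ADV}; 3:slonairp {VERB}; 4:foipliam {ADV}; 5:fairn {ADV}; 6:thiaskeel {DET}; 7:dreitaa {VERB}.
If word 1 were VERB, no tagging could satisfy rule 3; so word 1 is ADV.
If word 2 were VERB, no tagging could satisfy rule 2; so word 2 is ADV.
So the tagging must be: ADV ADV VERB ADV ADV DET VERB.
Checking: rule 1 ok; rule 2 ok; rule 3 ok; rule 4 ok.

ADV ADV VERB ADV ADV DET VERB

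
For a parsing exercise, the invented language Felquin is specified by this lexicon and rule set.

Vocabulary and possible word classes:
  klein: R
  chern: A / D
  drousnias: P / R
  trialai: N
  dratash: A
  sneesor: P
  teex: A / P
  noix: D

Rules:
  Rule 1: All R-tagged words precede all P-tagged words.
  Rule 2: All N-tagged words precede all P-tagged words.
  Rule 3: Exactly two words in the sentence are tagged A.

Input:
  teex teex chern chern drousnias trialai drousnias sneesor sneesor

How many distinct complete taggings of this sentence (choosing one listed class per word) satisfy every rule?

Candidates per position — 1:teex {A,P}; 2:teex {A,P}; 3:chern {A,D}; 4:chern {A,D}; 5:drousnias {P,R}; 6:trialai {N}; 7:drousnias {P,R}; 8:sneesor {P}; 9:sneesor {P}.
There are 64 candidate sequences in total.
The sequences that satisfy every rule: A A D D R N P P P; A A D D R N R P P.
Count = 2.

2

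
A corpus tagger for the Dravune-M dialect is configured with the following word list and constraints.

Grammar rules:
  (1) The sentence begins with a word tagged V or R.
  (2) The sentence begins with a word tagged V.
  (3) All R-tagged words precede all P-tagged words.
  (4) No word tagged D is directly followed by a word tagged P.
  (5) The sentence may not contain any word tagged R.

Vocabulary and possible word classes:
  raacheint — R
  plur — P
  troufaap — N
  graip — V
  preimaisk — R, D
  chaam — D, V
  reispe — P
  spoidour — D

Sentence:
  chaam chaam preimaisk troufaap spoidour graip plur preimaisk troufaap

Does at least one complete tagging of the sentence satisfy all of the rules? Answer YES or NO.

Candidates per position — 1:chaam {D,V}; 2:chaam {D,V}; 3:preimaisk {R,D}; 4:troufaap {N}; 5:spoidour {D}; 6:graip {V}; 7:plur {P}; 8:preimaisk {R,D}; 9:troufaap {N}.
One satisfying assignment: V V D N D V P D N.
Check: rule 1 holds; rule 2 holds; rule 3 holds; rule 4 holds; rule 5 holds.

YES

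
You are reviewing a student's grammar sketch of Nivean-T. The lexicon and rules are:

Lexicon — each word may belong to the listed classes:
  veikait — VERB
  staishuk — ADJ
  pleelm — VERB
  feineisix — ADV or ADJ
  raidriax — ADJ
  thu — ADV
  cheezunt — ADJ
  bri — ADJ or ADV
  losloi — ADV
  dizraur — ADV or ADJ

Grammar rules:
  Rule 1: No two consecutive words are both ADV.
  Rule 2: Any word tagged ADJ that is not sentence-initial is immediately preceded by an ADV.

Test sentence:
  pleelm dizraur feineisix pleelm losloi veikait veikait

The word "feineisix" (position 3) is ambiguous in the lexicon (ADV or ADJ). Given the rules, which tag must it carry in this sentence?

Candidates per position — 1:pleelm {VERB}; 2:dizraur {ADV,ADJ}; 3:feineisix {ADV,ADJ}; 4:pleelm {VERB}; 5:losloi {ADV}; 6:veikait {VERB}; 7:veikait {VERB}.
Word 2 cannot be ADJ — rule 2 would then fail for every completion. It is ADV.
Word 3 cannot be ADV — rule 1 would then fail for every completion. It is ADJ.
The unique satisfying tagging is: VERB ADV ADJ VERB ADV VERB VERB.
Verifying each rule — rule 1 ok; rule 2 ok.

ADJ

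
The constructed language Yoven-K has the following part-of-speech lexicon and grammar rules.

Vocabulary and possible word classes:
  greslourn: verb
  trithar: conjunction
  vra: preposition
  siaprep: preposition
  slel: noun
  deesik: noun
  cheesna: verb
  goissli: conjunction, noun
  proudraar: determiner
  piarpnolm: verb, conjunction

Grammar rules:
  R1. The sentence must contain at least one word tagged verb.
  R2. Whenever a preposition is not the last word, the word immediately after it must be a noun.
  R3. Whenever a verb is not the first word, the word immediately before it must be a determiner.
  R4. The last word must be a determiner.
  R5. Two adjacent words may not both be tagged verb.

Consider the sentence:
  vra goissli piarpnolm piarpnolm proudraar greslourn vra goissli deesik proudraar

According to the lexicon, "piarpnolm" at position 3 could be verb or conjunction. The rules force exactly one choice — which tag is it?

Candidates per position — 1:vra {preposition}; 2:goissli {conjunction,noun}; 3:piarpnolm {verb,conjunction}; 4:piarpnolm {verb,conjunction}; 5:proudraar {determiner}; 6:greslourn {verb}; 7:vra {preposition}; 8:goissli {conjunction,noun}; 9:deesik {noun}; 10:proudraar {determiner}.
Position 2: conjunction is ruled out by rule 2; that leaves noun.
Position 3: verb is ruled out by rule 3; that leaves conjunction.
Position 4: verb is ruled out by rule 3; that leaves conjunction.
Position 8: conjunction is ruled out by rule 2; that leaves noun.
The only consistent sequence is: preposition noun conjunction conjunction determiner verb preposition noun noun determiner.
Verifying each rule — rule 1 ✓; rule 2 ✓; rule 3 ✓; rule 4 ✓; rule 5 ✓.

conjunction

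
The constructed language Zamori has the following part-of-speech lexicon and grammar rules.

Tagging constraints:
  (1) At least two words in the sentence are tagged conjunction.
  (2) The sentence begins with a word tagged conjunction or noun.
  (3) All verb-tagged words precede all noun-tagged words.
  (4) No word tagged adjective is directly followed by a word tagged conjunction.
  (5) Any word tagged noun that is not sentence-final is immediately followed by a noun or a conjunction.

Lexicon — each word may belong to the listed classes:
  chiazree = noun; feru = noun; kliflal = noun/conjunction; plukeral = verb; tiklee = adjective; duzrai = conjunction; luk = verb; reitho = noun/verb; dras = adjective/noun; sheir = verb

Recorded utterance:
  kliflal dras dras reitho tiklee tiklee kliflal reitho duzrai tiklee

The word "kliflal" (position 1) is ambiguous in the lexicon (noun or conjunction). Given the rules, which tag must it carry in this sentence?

conjunction

Candidates per position — 1:kliflal {noun,conjunction}; 2:dras {adjective,noun}; 3:dras {adjective,noun}; 4:reitho {noun,verb}; 5:tiklee {adjective}; 6:tiklee {adjective}; 7:kliflal {noun,conjunction}; 8:reitho {noun,verb}; 9:duzrai {conjunction}; 10:tiklee {adjective}.
If word 1 were noun, no tagging could satisfy rule 5; so word 1 is conjunction.
If word 2 were noun, no tagging could satisfy rule 5; so word 2 is adjective.
If word 3 were noun, no tagging could satisfy rule 5; so word 3 is adjective.
If word 4 were noun, no tagging could satisfy rule 5; so word 4 is verb.
If word 7 were conjunction, no tagging could satisfy rule 4; so word 7 is noun.
If word 8 were verb, no tagging could satisfy rule 3; so word 8 is noun.
That leaves exactly one tagging: conjunction adjective adjective verb adjective adjective noun noun conjunction adjective.
Check: rule 1 ok; rule 2 ok; rule 3 ok; rule 4 ok; rule 5 ok.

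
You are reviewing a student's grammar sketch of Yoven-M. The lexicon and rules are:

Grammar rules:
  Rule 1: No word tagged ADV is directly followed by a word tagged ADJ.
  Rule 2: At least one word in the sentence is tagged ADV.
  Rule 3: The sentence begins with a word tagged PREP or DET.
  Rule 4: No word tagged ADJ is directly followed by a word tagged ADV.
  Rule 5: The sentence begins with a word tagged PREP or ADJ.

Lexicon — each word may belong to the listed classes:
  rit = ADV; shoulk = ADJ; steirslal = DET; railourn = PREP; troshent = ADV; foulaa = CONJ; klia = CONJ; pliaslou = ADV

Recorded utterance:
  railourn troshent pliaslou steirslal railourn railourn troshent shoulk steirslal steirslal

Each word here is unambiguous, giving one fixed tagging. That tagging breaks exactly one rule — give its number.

Fixed tagging: PREP ADV ADV DET PREP PREP ADV ADJ DET DET.
Rule check: R1 ✗, R2 ✓, R3 ✓, R4 ✓, R5 ✓.
Only rule 1 fails.

1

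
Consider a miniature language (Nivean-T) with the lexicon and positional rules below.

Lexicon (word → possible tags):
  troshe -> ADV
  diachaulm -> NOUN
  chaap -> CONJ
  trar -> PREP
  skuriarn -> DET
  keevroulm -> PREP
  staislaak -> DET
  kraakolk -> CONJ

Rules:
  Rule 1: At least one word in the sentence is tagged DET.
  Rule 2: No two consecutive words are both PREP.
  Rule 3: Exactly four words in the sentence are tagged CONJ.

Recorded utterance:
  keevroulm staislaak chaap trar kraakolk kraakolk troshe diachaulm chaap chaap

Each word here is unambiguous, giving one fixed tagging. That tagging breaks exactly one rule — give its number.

3

Fixed tagging: PREP DET CONJ PREP CONJ CONJ ADV NOUN CONJ CONJ.
Checking each rule: R1 ok, R2 ok, R3 fails.
Only rule 3 fails.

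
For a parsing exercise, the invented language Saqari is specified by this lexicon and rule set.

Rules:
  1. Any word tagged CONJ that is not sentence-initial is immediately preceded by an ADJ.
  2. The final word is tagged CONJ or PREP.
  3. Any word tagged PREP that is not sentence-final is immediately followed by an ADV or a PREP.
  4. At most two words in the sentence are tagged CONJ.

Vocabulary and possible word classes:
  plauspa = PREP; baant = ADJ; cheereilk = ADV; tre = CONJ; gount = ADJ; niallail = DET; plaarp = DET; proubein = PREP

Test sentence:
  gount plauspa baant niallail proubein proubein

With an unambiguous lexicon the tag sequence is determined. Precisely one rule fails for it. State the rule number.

3

Fixed tagging: ADJ PREP ADJ DET PREP PREP.
Applying the rules: R1 ok, R2 ok, R3 fails, R4 ok.
Only rule 3 fails.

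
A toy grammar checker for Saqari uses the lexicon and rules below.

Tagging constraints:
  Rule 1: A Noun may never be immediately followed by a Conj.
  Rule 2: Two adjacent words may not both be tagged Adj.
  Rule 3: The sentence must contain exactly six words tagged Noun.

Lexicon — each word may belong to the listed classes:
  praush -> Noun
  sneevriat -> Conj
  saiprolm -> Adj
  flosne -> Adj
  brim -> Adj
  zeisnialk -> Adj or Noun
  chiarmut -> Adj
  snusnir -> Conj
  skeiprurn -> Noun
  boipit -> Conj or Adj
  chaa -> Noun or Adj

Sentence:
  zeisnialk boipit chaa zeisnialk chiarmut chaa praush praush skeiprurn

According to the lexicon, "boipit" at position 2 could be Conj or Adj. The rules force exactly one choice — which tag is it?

Candidates per position — 1:zeisnialk {Adj,Noun}; 2:boipit {Conj,Adj}; 3:chaa {Noun,Adj}; 4:zeisnialk {Adj,Noun}; 5:chiarmut {Adj}; 6:chaa {Noun,Adj}; 7:praush {Noun}; 8:praush {Noun}; 9:skeiprurn {Noun}.
Position 4: tagging it Adj would leave rule 2 unsatisfiable, so it must be Noun.
Position 6: tagging it Adj would leave rule 2 unsatisfiable, so it must be Noun.
Position 2: the remaining choice is settled jointly with positions 1, 3 — only Conj at position 2 is part of a tagging that satisfies every rule.
That leaves exactly one tagging: Adj Conj Noun Noun Adj Noun Noun Noun Noun.
Verifying each rule — rule 1 holds; rule 2 holds; rule 3 holds.

Conj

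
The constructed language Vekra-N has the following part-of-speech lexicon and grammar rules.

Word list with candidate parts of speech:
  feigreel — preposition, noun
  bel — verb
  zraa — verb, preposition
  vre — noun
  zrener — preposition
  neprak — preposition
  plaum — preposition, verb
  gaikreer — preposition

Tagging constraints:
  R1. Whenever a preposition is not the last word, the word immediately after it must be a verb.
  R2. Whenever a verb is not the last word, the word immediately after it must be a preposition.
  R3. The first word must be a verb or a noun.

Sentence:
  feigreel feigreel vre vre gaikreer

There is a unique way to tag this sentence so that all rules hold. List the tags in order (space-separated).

Candidates per position — 1:feigreel {preposition,noun}; 2:feigreel {preposition,noun}; 3:vre {noun}; 4:vre {noun}; 5:gaikreer {preposition}.
At position 1, choosing preposition makes rule 1 impossible to satisfy; hence noun.
At position 2, choosing preposition makes rule 1 impossible to satisfy; hence noun.
That leaves exactly one tagging: noun noun noun noun preposition.
Check: rule 1 satisfied; rule 2 satisfied; rule 3 satisfied.

noun noun noun noun preposition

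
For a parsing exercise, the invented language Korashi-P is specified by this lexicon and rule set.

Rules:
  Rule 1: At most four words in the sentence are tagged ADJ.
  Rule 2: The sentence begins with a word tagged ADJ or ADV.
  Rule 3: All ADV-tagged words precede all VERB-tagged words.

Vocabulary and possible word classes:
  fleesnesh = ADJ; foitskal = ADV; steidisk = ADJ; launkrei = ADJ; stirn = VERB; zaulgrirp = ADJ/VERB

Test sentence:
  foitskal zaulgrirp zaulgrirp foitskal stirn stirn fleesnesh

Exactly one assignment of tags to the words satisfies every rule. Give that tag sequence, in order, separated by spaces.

ADV ADJ ADJ ADV VERB VERB ADJ

Candidates per position — 1:foitskal {ADV}; 2:zaulgrirp {ADJ,VERB}; 3:zaulgrirp {ADJ,VERB}; 4:foitskal {ADV}; 5:stirn {VERB}; 6:stirn {VERB}; 7:fleesnesh {ADJ}.
Position 2: VERB is ruled out by rule 3; that leaves ADJ.
Position 3: VERB is ruled out by rule 3; that leaves ADJ.
The unique satisfying tagging is: ADV ADJ ADJ ADV VERB VERB ADJ.
Checking: rule 1 holds; rule 2 holds; rule 3 holds.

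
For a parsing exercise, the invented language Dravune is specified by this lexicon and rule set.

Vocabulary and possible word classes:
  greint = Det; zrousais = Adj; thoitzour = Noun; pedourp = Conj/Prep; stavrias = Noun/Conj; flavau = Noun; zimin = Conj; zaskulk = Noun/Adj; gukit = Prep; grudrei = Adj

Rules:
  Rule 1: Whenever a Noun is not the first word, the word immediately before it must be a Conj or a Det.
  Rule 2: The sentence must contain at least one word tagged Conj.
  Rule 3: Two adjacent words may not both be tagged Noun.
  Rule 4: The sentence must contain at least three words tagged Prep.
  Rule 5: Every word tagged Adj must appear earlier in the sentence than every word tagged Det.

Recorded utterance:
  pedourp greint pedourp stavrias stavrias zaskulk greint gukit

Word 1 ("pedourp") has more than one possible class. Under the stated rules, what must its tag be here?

Prep

Candidates per position — 1:pedourp {Conj,Prep}; 2:greint {Det}; 3:pedourp {Conj,Prep}; 4:stavrias {Noun,Conj}; 5:stavrias {Noun,Conj}; 6:zaskulk {Noun,Adj}; 7:greint {Det}; 8:gukit {Prep}.
Position 1: Conj is ruled out by rule 4; that leaves Prep.
Position 3: Conj is ruled out by rule 4; that leaves Prep.
Position 4: Noun is ruled out by rule 1; that leaves Conj.
Position 6: Adj is ruled out by rule 5; that leaves Noun.
Position 5: Noun is ruled out by rule 1; that leaves Conj.
That leaves exactly one tagging: Prep Det Prep Conj Conj Noun Det Prep.
Checking: rule 1 satisfied; rule 2 satisfied; rule 3 satisfied; rule 4 satisfied; rule 5 satisfied.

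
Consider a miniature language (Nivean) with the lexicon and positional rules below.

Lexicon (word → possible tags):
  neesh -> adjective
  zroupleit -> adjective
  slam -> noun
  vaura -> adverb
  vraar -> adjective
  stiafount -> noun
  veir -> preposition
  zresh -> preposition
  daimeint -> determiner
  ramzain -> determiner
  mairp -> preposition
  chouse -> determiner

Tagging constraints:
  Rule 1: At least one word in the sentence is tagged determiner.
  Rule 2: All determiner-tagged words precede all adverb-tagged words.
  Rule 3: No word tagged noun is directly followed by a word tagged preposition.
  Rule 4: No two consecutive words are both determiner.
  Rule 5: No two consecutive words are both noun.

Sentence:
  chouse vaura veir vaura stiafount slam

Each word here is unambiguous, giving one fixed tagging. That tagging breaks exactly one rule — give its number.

Fixed tagging: determiner adverb preposition adverb noun noun.
Checking each rule: R1 ✓, R2 ✓, R3 ✓, R4 ✓, R5 ✗.
Only rule 5 fails.

5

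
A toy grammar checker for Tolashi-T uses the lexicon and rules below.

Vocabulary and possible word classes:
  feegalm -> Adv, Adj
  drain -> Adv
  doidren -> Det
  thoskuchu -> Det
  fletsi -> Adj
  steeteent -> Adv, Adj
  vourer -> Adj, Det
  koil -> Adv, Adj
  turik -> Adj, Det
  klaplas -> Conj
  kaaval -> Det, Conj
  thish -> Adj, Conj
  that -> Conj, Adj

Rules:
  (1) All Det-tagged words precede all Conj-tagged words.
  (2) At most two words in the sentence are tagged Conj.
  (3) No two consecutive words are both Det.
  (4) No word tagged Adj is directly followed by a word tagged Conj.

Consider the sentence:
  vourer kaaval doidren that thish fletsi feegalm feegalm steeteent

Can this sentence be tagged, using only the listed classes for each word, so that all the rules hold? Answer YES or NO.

Candidates per position — 1:vourer {Adj,Det}; 2:kaaval {Det,Conj}; 3:doidren {Det}; 4:that {Conj,Adj}; 5:thish {Adj,Conj}; 6:fletsi {Adj}; 7:feegalm {Adv,Adj}; 8:feegalm {Adv,Adj}; 9:steeteent {Adv,Adj}.
Every candidate sequence violates at least one rule; no consistent tagging exists.

NO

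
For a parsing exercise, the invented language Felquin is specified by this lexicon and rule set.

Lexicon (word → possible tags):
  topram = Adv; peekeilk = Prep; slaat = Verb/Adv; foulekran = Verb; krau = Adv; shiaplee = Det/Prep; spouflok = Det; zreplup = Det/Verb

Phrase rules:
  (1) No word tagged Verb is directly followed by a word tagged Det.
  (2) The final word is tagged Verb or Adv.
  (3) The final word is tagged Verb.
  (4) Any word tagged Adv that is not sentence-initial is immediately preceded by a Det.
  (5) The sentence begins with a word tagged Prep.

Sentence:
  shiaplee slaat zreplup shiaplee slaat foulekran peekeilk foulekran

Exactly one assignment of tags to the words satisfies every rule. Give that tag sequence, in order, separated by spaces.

Candidates per position — 1:shiaplee {Det,Prep}; 2:slaat {Verb,Adv}; 3:zreplup {Det,Verb}; 4:shiaplee {Det,Prep}; 5:slaat {Verb,Adv}; 6:foulekran {Verb}; 7:peekeilk {Prep}; 8:foulekran {Verb}.
Position 1: tagging it Det would leave rule 5 unsatisfiable, so it must be Prep.
Position 2: tagging it Adv would leave rule 4 unsatisfiable, so it must be Verb.
Position 3: tagging it Det would leave rule 1 unsatisfiable, so it must be Verb.
Position 4: tagging it Det would leave rule 1 unsatisfiable, so it must be Prep.
Position 5: tagging it Adv would leave rule 4 unsatisfiable, so it must be Verb.
That leaves exactly one tagging: Prep Verb Verb Prep Verb Verb Prep Verb.
Verifying each rule — rule 1 satisfied; rule 2 satisfied; rule 3 satisfied; rule 4 satisfied; rule 5 satisfied.

Prep Verb Verb Prep Verb Verb Prep Verb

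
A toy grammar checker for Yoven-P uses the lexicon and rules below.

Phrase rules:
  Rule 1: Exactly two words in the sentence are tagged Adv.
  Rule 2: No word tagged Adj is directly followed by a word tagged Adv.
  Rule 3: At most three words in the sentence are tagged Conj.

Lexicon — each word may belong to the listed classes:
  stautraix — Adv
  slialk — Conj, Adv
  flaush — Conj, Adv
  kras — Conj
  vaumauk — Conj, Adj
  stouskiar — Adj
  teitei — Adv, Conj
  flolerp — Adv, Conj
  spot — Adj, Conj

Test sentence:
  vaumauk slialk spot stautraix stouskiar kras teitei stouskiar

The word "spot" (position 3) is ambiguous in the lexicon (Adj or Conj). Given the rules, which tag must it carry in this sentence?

Candidates per position — 1:vaumauk {Conj,Adj}; 2:slialk {Conj,Adv}; 3:spot {Adj,Conj}; 4:stautraix {Adv}; 5:stouskiar {Adj}; 6:kras {Conj}; 7:teitei {Adv,Conj}; 8:stouskiar {Adj}.
Word 3 cannot be Adj — rule 2 would then fail for every completion. It is Conj.
The remaining ambiguous positions (1, 2, 7) are resolved jointly — only one combination satisfies every rule.
That leaves exactly one tagging: Adj Conj Conj Adv Adj Conj Adv Adj.
Verifying each rule — rule 1 ✓; rule 2 ✓; rule 3 ✓.

Conj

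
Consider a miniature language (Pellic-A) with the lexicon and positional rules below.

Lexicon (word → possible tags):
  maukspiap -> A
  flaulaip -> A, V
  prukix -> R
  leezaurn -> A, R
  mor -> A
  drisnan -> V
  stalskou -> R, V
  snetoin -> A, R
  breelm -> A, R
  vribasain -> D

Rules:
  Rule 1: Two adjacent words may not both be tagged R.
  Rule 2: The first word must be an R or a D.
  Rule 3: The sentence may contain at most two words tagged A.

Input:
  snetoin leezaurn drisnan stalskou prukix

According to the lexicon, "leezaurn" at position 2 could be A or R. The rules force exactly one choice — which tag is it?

A

Candidates per position — 1:snetoin {A,R}; 2:leezaurn {A,R}; 3:drisnan {V}; 4:stalskou {R,V}; 5:prukix {R}.
At position 1, choosing A makes rule 2 impossible to satisfy; hence R.
At position 2, choosing R makes rule 1 impossible to satisfy; hence A.
At position 4, choosing R makes rule 1 impossible to satisfy; hence V.
That leaves exactly one tagging: R A V V R.
Rule-by-rule: rule 1 holds; rule 2 holds; rule 3 holds.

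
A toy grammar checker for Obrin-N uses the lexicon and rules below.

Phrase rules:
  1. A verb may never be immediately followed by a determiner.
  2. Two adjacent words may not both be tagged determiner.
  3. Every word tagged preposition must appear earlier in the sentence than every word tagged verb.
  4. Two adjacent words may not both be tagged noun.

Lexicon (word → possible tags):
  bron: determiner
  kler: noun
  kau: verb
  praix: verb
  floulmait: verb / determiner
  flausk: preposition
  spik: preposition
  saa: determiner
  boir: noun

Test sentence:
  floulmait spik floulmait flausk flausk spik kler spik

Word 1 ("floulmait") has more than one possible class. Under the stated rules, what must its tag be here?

Candidates per position — 1:floulmait {verb,determiner}; 2:spik {preposition}; 3:floulmait {verb,determiner}; 4:flausk {preposition}; 5:flausk {preposition}; 6:spik {preposition}; 7:kler {noun}; 8:spik {preposition}.
At position 1, choosing verb makes rule 3 impossible to satisfy; hence determiner.
At position 3, choosing verb makes rule 3 impossible to satisfy; hence determiner.
That leaves exactly one tagging: determiner preposition determiner preposition preposition preposition noun preposition.
Check: rule 1 holds; rule 2 holds; rule 3 holds; rule 4 holds.

determiner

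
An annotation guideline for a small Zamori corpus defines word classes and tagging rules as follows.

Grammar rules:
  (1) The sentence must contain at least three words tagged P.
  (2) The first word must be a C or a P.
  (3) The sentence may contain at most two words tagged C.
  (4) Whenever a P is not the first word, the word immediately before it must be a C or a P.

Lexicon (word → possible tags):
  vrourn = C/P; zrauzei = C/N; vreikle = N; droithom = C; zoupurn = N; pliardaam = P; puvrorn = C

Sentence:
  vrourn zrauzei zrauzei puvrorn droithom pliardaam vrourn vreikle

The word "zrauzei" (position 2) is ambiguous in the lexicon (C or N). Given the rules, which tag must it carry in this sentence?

Candidates per position — 1:vrourn {C,P}; 2:zrauzei {C,N}; 3:zrauzei {C,N}; 4:puvrorn {C}; 5:droithom {C}; 6:pliardaam {P}; 7:vrourn {C,P}; 8:vreikle {N}.
If word 1 were C, no tagging could satisfy rule 1; so word 1 is P.
If word 2 were C, no tagging could satisfy rule 3; so word 2 is N.
If word 3 were C, no tagging could satisfy rule 3; so word 3 is N.
If word 7 were C, no tagging could satisfy rule 1; so word 7 is P.
So the tagging must be: P N N C C P P N.
Rule-by-rule: rule 1 ✓; rule 2 ✓; rule 3 ✓; rule 4 ✓.

N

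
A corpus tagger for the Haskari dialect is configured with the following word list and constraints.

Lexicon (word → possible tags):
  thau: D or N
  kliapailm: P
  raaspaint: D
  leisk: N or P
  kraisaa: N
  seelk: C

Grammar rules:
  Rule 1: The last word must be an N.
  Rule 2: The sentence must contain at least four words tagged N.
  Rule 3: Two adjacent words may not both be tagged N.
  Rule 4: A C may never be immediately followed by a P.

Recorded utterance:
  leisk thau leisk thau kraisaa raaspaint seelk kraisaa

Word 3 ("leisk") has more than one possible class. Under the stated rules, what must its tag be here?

Candidates per position — 1:leisk {N,P}; 2:thau {D,N}; 3:leisk {N,P}; 4:thau {D,N}; 5:kraisaa {N}; 6:raaspaint {D}; 7:seelk {C}; 8:kraisaa {N}.
If word 4 were N, no tagging could satisfy rule 3; so word 4 is D.
Position 3: the remaining choice is settled jointly with positions 1, 2 — only N at position 3 is part of a tagging that satisfies every rule.
That leaves exactly one tagging: N D N D N D C N.
Check: rule 1 satisfied; rule 2 satisfied; rule 3 satisfied; rule 4 satisfied.

N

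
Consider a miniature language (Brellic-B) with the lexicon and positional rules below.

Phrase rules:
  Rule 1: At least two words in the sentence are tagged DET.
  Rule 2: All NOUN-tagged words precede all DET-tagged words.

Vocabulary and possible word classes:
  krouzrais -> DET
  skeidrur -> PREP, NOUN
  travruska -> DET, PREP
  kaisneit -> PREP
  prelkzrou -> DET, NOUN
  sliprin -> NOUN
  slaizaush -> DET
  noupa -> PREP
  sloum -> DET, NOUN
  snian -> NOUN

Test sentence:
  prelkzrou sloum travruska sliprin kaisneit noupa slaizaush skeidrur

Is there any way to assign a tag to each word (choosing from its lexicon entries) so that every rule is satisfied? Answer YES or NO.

NO

Candidates per position — 1:prelkzrou {DET,NOUN}; 2:sloum {DET,NOUN}; 3:travruska {DET,PREP}; 4:sliprin {NOUN}; 5:kaisneit {PREP}; 6:noupa {PREP}; 7:slaizaush {DET}; 8:skeidrur {PREP,NOUN}.
Every candidate sequence violates at least one rule; no consistent tagging exists.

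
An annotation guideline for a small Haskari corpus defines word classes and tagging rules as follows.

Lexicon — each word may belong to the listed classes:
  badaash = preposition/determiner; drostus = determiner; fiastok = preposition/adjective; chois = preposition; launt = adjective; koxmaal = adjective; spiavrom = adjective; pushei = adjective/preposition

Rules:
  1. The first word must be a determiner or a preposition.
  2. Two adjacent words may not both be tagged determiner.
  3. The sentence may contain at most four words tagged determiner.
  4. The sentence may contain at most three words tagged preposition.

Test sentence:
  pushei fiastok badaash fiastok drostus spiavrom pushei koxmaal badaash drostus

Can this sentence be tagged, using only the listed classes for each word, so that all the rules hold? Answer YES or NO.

Candidates per position — 1:pushei {adjective,preposition}; 2:fiastok {preposition,adjective}; 3:badaash {preposition,determiner}; 4:fiastok {preposition,adjective}; 5:drostus {determiner}; 6:spiavrom {adjective}; 7:pushei {adjective,preposition}; 8:koxmaal {adjective}; 9:badaash {preposition,determiner}; 10:drostus {determiner}.
One satisfying assignment: preposition adjective determiner preposition determiner adjective adjective adjective preposition determiner.
Checking: rule 1 ✓; rule 2 ✓; rule 3 ✓; rule 4 ✓.

YES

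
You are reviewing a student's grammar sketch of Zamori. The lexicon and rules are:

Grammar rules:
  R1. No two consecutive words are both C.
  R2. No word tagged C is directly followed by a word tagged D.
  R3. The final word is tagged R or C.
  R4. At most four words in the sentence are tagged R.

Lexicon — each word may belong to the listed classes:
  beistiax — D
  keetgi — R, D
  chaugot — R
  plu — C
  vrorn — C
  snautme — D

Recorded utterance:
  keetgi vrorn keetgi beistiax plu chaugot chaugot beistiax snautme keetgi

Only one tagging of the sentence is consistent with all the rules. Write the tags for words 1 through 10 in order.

D C R D C R R D D R

Candidates per position — 1:keetgi {R,D}; 2:vrorn {C}; 3:keetgi {R,D}; 4:beistiax {D}; 5:plu {C}; 6:chaugot {R}; 7:chaugot {R}; 8:beistiax {D}; 9:snautme {D}; 10:keetgi {R,D}.
Position 3: D is ruled out by rule 2; that leaves R.
Position 10: D is ruled out by rule 3; that leaves R.
Position 1: R is ruled out by rule 4; that leaves D.
The unique satisfying tagging is: D C R D C R R D D R.
Check: rule 1 ok; rule 2 ok; rule 3 ok; rule 4 ok.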